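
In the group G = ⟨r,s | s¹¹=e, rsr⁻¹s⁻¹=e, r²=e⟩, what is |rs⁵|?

Compute successive powers until reaching e:
  (rs⁵)¹ = rs⁵, (rs⁵)² = s¹⁰, (rs⁵)³ = rs⁴, (rs⁵)⁴ = s⁹, (rs⁵)⁵ = rs³, (rs⁵)⁶ = s⁸, (rs⁵)⁷ = rs², (rs⁵)⁸ = s⁷, (rs⁵)⁹ = rs, (rs⁵)¹⁰ = s⁶, (rs⁵)¹¹ = r, (rs⁵)¹² = s⁵, (rs⁵)¹³ = rs¹⁰, (rs⁵)¹⁴ = s⁴, (rs⁵)¹⁵ = rs⁹, (rs⁵)¹⁶ = s³, (rs⁵)¹⁷ = rs⁸, (rs⁵)¹⁸ = s², (rs⁵)¹⁹ = rs⁷, (rs⁵)²⁰ = s, (rs⁵)²¹ = rs⁶, (rs⁵)²² = e.
The smallest positive k with (rs⁵)ᵏ = e is 22.

Answer: 22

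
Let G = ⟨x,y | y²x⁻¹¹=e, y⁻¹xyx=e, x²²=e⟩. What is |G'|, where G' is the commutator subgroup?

G' = [G, G] is generated by all commutators. The generator-pair commutators are: [x, y] = x².
The subgroup they normally generate is {e, x², x⁴, x⁶, x⁸, x¹⁰, x¹², x¹⁴, x¹⁶, x¹⁸, x²⁰}, of order 11.
Check: |G/G'| = 44/11 = 4 is the order of the abelianisation.

Answer: 11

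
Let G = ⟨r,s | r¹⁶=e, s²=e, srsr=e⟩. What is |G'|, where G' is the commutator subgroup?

G' = [G, G] is generated by all commutators. The generator-pair commutators are: [r, s] = r².
The subgroup they normally generate is {e, r², r⁴, r⁶, r⁸, r¹⁰, r¹², r¹⁴}, of order 8.
Check: |G/G'| = 32/8 = 4 is the order of the abelianisation.

Answer: 8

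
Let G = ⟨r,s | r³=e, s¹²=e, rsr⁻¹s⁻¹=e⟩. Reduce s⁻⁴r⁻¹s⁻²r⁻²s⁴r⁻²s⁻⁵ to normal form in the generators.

Multiply left to right, reducing at each step:
  (s⁸) · r⁻¹ = r²s⁸
  (r²s⁸) · s⁻² = r²s⁶
  (r²s⁶) · r⁻² = s⁶
  (s⁶) · s⁴ = s¹⁰
  (s¹⁰) · r⁻² = rs¹⁰
  (rs¹⁰) · s⁻⁵ = rs⁵

Answer: rs⁵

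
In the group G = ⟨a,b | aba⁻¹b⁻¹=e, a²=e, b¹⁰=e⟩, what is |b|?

Compute successive powers until reaching e:
  b¹ = b, b² = b², b³ = b³, b⁴ = b⁴, b⁵ = b⁵, b⁶ = b⁶, b⁷ = b⁷, b⁸ = b⁸, b⁹ = b⁹, b¹⁰ = e.
The smallest positive k with bᵏ = e is 10.

Answer: 10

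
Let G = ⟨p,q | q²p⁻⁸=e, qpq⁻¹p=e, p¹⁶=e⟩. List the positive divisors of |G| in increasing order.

|G| = 32 = 2⁵. By Lagrange's theorem the order of any subgroup divides 32; the divisors of 32 are 1, 2, 4, 8, 16, 32.

Answer: 1, 2, 4, 8, 16, 32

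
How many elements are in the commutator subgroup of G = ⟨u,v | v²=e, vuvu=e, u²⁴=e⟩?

G' = [G, G] is generated by all commutators. The generator-pair commutators are: [u, v] = u².
The subgroup they normally generate is {e, u², u⁴, u⁶, u⁸, u¹⁰, u¹², u¹⁴, u¹⁶, u¹⁸, u²⁰, u²²}, of order 12.
Check: |G/G'| = 48/12 = 4 is the order of the abelianisation.

Answer: 12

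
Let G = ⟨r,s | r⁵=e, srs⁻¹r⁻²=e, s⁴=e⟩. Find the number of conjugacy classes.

The conjugacy classes (representative and size) are:
  [e] (size 1), [r⁴] (size 4), [r²s] (size 5), [s²] (size 5), [r³s³] (size 5).
Class equation: 1 + 4 + 5 + 5 + 5 = 20 = |G|. So G has 5 conjugacy classes.

Answer: 5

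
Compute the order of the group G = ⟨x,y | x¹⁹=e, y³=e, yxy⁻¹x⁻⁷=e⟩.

Enumerate words in the generators, reducing via the relations: the distinct elements are
  {e, x, y, xy, x², x³, x⁴, x⁵, x⁶, x⁷, x⁸, x⁹, y², xy², x²y, x³y, x¹², x¹³, x¹¹, x¹⁰, x¹⁴, x¹⁵, x¹⁶, x¹⁷, x¹⁸, x⁴y, x⁵y, x⁶y, x⁷y, x⁸y, x⁹y, x²y², x³y², x¹²y, x¹³y, x¹¹y, x¹⁰y, x¹⁴y, x¹⁵y, x¹⁶y, x¹⁷y, x¹⁸y, x⁴y², x⁵y², x⁶y², x⁷y², x⁸y², x⁹y², x¹²y², x¹³y², x¹¹y², x¹⁰y², x¹⁴y², x¹⁵y², x¹⁶y², x¹⁷y², x¹⁸y²}.
No further products give new elements, so |G| = 57.

Answer: 57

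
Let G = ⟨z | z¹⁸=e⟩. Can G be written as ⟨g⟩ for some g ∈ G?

|G| = 18. The element z has order 18 (its powers give 18 distinct elements), so ⟨z⟩ = G and G is cyclic.

Answer: Yes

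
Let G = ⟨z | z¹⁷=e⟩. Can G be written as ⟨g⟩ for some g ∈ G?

|G| = 17. The element z has order 17 (its powers give 17 distinct elements), so ⟨z⟩ = G and G is cyclic.

Answer: Yes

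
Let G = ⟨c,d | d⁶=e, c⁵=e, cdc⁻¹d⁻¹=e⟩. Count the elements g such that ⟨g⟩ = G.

G is cyclic of order 30. An element generates G iff its order is 30, and a cyclic group of order 30 has exactly φ(30) = 8 such elements.

Answer: 8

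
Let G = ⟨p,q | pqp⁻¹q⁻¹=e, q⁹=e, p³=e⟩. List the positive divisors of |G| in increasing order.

|G| = 27 = 3³. By Lagrange's theorem the order of any subgroup divides 27; the divisors of 27 are 1, 3, 9, 27.

Answer: 1, 3, 9, 27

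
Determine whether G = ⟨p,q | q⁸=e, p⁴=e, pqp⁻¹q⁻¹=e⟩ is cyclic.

|G| = 32, but the maximum element order in G is 8 < 32. No single element generates all of G, so G is not cyclic.

Answer: No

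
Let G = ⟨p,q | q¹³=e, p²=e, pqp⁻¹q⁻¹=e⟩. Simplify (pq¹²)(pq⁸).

Compute (pq¹²) · (pq⁸) by multiplying left to right and reducing via the relations at each step:
  (pq¹²) · p = q¹²
  (q¹²) · q⁸ = q⁷

Answer: q⁷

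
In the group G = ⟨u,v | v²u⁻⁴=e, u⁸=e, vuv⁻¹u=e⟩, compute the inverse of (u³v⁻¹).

The order of (u³v⁻¹) is 4 (smallest k with (u³v⁻¹)ᵏ = e), so (u³v⁻¹)⁻¹ = (u³v⁻¹)³ = u³v.
Check: (u³v⁻¹) · (u³v) → (u³v⁻¹) · u³ = v⁻¹;   (v⁻¹) · v = e, giving e as required.

Answer: u³v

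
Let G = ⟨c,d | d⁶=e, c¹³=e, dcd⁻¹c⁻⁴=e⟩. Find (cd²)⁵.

Compute successive powers of (cd²), reducing at each step:
  (cd²)²: (cd²) · c = c⁴d²;   (c⁴d²) · d² = c⁴d⁴
  (cd²)³: (c⁴d⁴) · c = d⁴;   (d⁴) · d² = e
  (cd²)⁴: e · c = c;   c · d² = cd²
  (cd²)⁵: (cd²) · c = c⁴d²;   (c⁴d²) · d² = c⁴d⁴

Answer: c⁴d⁴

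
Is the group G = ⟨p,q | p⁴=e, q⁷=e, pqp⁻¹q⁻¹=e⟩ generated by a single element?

|G| = 28. The element pq has order 28 (its powers give 28 distinct elements), so ⟨pq⟩ = G and G is cyclic.

Answer: Yes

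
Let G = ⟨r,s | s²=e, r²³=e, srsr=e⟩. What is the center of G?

An element z ∈ Z(G) iff z commutes with every generator.
For example e is central: e·r = r = r·e; e·s = s = s·e.
Whereas r ∉ Z(G) since r·s = rs ≠ r²²s = s·r.
Checking each of the 46 elements this way gives Z(G) = {e}, of order 1.

Answer: {e}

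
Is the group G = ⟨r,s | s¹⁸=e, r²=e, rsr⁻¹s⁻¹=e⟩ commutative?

Each pair of generators commutes: r·s = rs = s·r. Since the generators pairwise commute, every element of G commutes with every other, so G is abelian.

Answer: Yes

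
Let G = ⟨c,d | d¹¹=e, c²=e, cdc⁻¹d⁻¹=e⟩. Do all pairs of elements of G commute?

Each pair of generators commutes: c·d = cd = d·c. Since the generators pairwise commute, every element of G commutes with every other, so G is abelian.

Answer: Yes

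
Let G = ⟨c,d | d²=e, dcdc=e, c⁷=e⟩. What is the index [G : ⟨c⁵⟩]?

First find ord(c⁵) by computing successive powers:
  (c⁵)¹ = c⁵, (c⁵)² = c³, (c⁵)³ = c, (c⁵)⁴ = c⁶, (c⁵)⁵ = c⁴, (c⁵)⁶ = c², (c⁵)⁷ = e.
So |⟨c⁵⟩| = ord(c⁵) = 7. With |G| = 14, by Lagrange [G : ⟨c⁵⟩] = 14/7 = 2.

Answer: 2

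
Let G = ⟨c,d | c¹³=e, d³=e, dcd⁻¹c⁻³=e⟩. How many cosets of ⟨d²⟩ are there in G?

First find ord(d²) by computing successive powers:
  (d²)¹ = d², (d²)² = d, (d²)³ = e.
So |⟨d²⟩| = ord(d²) = 3. With |G| = 39, by Lagrange [G : ⟨d²⟩] = 39/3 = 13.

Answer: 13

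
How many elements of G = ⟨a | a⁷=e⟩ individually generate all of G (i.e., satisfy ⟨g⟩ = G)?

G is cyclic of order 7. An element generates G iff its order is 7, and a cyclic group of order 7 has exactly φ(7) = 6 such elements.

Answer: 6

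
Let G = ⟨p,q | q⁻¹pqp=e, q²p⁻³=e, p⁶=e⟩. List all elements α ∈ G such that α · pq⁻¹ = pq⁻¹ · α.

⟨pq⁻¹⟩ ⊆ C_G(pq⁻¹) since powers of pq⁻¹ commute with pq⁻¹; so |C_G(pq⁻¹)| ≥ |⟨pq⁻¹⟩| = 4.
By orbit–stabilizer, |C_G(pq⁻¹)| = |G| / |conj. class of pq⁻¹| = 12 / 3 = 4.
The 4 elements commuting with pq⁻¹ are {e, p³, pq, pq⁻¹}.

Answer: {e, p³, pq, pq⁻¹}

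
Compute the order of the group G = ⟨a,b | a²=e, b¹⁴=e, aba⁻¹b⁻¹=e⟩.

Enumerate words in the generators, reducing via the relations: the distinct elements are
  {a, b, e, ab, b², b³, b⁴, b⁵, b⁶, b⁷, b⁸, b⁹, ab², ab³, ab⁴, ab⁵, ab⁶, ab⁷, ab⁸, ab⁹, b¹², b¹³, b¹¹, b¹⁰, ab¹², ab¹³, ab¹¹, ab¹⁰}.
No further products give new elements, so |G| = 28.

Answer: 28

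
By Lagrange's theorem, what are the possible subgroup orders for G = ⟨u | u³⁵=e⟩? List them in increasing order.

|G| = 35 = 5 · 7. By Lagrange's theorem the order of any subgroup divides 35; the divisors of 35 are 1, 5, 7, 35.

Answer: 1, 5, 7, 35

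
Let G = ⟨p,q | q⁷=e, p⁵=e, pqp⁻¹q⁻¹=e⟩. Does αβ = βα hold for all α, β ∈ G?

Each pair of generators commutes: p·q = pq = q·p. Since the generators pairwise commute, every element of G commutes with every other, so G is abelian.

Answer: Yes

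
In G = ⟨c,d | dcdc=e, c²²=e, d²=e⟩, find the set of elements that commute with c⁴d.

⟨c⁴d⟩ ⊆ C_G(c⁴d) since powers of c⁴d commute with c⁴d; so |C_G(c⁴d)| ≥ |⟨c⁴d⟩| = 2.
By orbit–stabilizer, |C_G(c⁴d)| = |G| / |conj. class of c⁴d| = 44 / 11 = 4.
The 4 elements commuting with c⁴d are {e, c¹¹, c⁴d, c¹⁵d}.

Answer: {e, c¹¹, c⁴d, c¹⁵d}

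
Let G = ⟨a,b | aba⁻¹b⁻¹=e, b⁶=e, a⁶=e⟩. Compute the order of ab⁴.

Compute successive powers until reaching e:
  (ab⁴)¹ = ab⁴, (ab⁴)² = a²b², (ab⁴)³ = a³, (ab⁴)⁴ = a⁴b⁴, (ab⁴)⁵ = a⁵b², (ab⁴)⁶ = e.
The smallest positive k with (ab⁴)ᵏ = e is 6.

Answer: 6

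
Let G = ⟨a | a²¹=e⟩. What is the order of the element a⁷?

Compute successive powers until reaching e:
  (a⁷)¹ = a⁷, (a⁷)² = a¹⁴, (a⁷)³ = e.
The smallest positive k with (a⁷)ᵏ = e is 3.

Answer: 3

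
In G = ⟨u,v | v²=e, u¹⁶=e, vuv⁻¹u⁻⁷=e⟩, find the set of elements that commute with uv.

⟨uv⟩ ⊆ C_G(uv) since powers of uv commute with uv; so |C_G(uv)| ≥ |⟨uv⟩| = 4.
By orbit–stabilizer, |C_G(uv)| = |G| / |conj. class of uv| = 32 / 8 = 4.
The 4 elements commuting with uv are {e, u⁸, uv, u⁹v}.

Answer: {e, u⁸, uv, u⁹v}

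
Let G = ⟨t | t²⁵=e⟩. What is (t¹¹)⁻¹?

The order of (t¹¹) is 25 (smallest k with (t¹¹)ᵏ = e), so (t¹¹)⁻¹ = (t¹¹)²⁴ = t¹⁴.
Check: (t¹¹) · (t¹⁴) → (t¹¹) · t¹⁴ = e, giving e as required.

Answer: t¹⁴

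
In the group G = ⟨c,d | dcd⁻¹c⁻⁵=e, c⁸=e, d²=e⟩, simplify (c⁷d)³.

Compute successive powers of (c⁷d), reducing at each step:
  (c⁷d)²: (c⁷d) · c⁷ = c²d;   (c²d) · d = c²
  (c⁷d)³: (c²) · c⁷ = c;   c · d = cd

Answer: cd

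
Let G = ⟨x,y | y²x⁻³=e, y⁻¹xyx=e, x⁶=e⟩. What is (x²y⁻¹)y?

Compute (x²y⁻¹) · y by multiplying left to right and reducing via the relations at each step:
  (x²y⁻¹) · y = x²

Answer: x²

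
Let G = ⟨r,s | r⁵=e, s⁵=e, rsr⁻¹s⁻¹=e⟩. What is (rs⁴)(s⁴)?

Compute (rs⁴) · (s⁴) by multiplying left to right and reducing via the relations at each step:
  (rs⁴) · s⁴ = rs³

Answer: rs³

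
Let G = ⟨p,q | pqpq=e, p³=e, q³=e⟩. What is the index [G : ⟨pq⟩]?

First find ord(pq) by computing successive powers:
  (pq)¹ = pq, (pq)² = e.
So |⟨pq⟩| = ord(pq) = 2. With |G| = 12, by Lagrange [G : ⟨pq⟩] = 12/2 = 6.

Answer: 6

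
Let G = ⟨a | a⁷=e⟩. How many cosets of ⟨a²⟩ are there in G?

First find ord(a²) by computing successive powers:
  (a²)¹ = a², (a²)² = a⁴, (a²)³ = a⁶, (a²)⁴ = a, (a²)⁵ = a³, (a²)⁶ = a⁵, (a²)⁷ = e.
So |⟨a²⟩| = ord(a²) = 7. With |G| = 7, by Lagrange [G : ⟨a²⟩] = 7/7 = 1.

Answer: 1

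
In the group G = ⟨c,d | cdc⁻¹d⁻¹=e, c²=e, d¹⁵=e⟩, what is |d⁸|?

Compute successive powers until reaching e:
  (d⁸)¹ = d⁸, (d⁸)² = d, (d⁸)³ = d⁹, (d⁸)⁴ = d², (d⁸)⁵ = d¹⁰, (d⁸)⁶ = d³, (d⁸)⁷ = d¹¹, (d⁸)⁸ = d⁴, (d⁸)⁹ = d¹², (d⁸)¹⁰ = d⁵, (d⁸)¹¹ = d¹³, (d⁸)¹² = d⁶, (d⁸)¹³ = d¹⁴, (d⁸)¹⁴ = d⁷, (d⁸)¹⁵ = e.
The smallest positive k with (d⁸)ᵏ = e is 15.

Answer: 15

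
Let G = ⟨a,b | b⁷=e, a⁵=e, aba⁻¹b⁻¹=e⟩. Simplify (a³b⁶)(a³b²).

Compute (a³b⁶) · (a³b²) by multiplying left to right and reducing via the relations at each step:
  (a³b⁶) · a³ = ab⁶
  (ab⁶) · b² = ab

Answer: ab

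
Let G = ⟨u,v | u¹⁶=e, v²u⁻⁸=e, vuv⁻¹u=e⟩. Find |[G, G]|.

G' = [G, G] is generated by all commutators. The generator-pair commutators are: [u, v] = u².
The subgroup they normally generate is {e, u², u⁴, u⁶, u⁸, u¹⁰, u¹², u¹⁴}, of order 8.
Check: |G/G'| = 32/8 = 4 is the order of the abelianisation.

Answer: 8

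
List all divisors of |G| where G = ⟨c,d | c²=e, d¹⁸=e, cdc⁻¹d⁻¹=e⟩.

|G| = 36 = 2² · 3². By Lagrange's theorem the order of any subgroup divides 36; the divisors of 36 are 1, 2, 3, 4, 6, 9, 12, 18, 36.

Answer: 1, 2, 3, 4, 6, 9, 12, 18, 36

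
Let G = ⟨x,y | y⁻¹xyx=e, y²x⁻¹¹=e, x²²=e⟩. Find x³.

Compute successive powers of x, reducing at each step:
  x²: x · x = x²
  x³: (x²) · x = x³

Answer: x³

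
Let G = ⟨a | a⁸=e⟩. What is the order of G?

G is generated by a single element, so G is cyclic. The relator gives a⁸ = e and no smaller power is forced to be e, so the 8 powers {a, e, a², a³, a⁴, a⁵, a⁶, a⁷} are distinct. Hence |G| = 8.

Answer: 8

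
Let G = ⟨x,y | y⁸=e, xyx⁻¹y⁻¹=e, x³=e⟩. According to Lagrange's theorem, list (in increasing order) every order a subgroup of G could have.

|G| = 24 = 2³ · 3. By Lagrange's theorem the order of any subgroup divides 24; the divisors of 24 are 1, 2, 3, 4, 6, 8, 12, 24.

Answer: 1, 2, 3, 4, 6, 8, 12, 24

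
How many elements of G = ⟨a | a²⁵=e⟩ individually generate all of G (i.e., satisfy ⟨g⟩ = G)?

G is cyclic of order 25. An element generates G iff its order is 25, and a cyclic group of order 25 has exactly φ(25) = 20 such elements.

Answer: 20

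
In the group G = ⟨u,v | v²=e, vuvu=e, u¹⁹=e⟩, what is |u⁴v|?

Compute successive powers until reaching e:
  (u⁴v)¹ = u⁴v, (u⁴v)² = e.
The smallest positive k with (u⁴v)ᵏ = e is 2.

Answer: 2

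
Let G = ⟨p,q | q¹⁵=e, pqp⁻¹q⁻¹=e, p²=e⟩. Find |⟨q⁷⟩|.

|⟨q⁷⟩| equals the order of q⁷. Compute successive powers until reaching e:
  (q⁷)¹ = q⁷, (q⁷)² = q¹⁴, (q⁷)³ = q⁶, (q⁷)⁴ = q¹³, (q⁷)⁵ = q⁵, (q⁷)⁶ = q¹², (q⁷)⁷ = q⁴, (q⁷)⁸ = q¹¹, (q⁷)⁹ = q³, (q⁷)¹⁰ = q¹⁰, (q⁷)¹¹ = q², (q⁷)¹² = q⁹, (q⁷)¹³ = q, (q⁷)¹⁴ = q⁸, (q⁷)¹⁵ = e.
The smallest positive k with (q⁷)ᵏ = e is 15, so |⟨q⁷⟩| = 15.

Answer: 15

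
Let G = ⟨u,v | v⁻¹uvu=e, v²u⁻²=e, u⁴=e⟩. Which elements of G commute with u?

⟨u⟩ ⊆ C_G(u) since powers of u commute with u; so |C_G(u)| ≥ |⟨u⟩| = 4.
By orbit–stabilizer, |C_G(u)| = |G| / |conj. class of u| = 8 / 2 = 4.
The 4 elements commuting with u are {e, u, u², u³}.

Answer: {e, u, u², u³}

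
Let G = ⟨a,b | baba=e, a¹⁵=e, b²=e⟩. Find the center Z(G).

An element z ∈ Z(G) iff z commutes with every generator.
For example e is central: e·a = a = a·e; e·b = b = b·e.
Whereas a ∉ Z(G) since a·b = ab ≠ a¹⁴b = b·a.
Checking each of the 30 elements this way gives Z(G) = {e}, of order 1.

Answer: {e}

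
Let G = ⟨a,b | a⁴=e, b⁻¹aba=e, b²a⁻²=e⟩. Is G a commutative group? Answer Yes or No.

a·b = ab but b·a = ab⁻¹, so a·b ≠ b·a and G is not abelian.

Answer: No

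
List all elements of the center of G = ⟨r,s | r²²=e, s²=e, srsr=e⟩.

An element z ∈ Z(G) iff z commutes with every generator.
For example r¹¹ is central: (r¹¹)·r = r¹² = r·(r¹¹); (r¹¹)·s = r¹¹s = s·(r¹¹).
Whereas r ∉ Z(G) since r·s = rs ≠ r²¹s = s·r.
Checking each of the 44 elements this way gives Z(G) = {e, r¹¹}, of order 2.

Answer: {e, r¹¹}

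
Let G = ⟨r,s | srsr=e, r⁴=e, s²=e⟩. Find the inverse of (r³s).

The order of (r³s) is 2 (smallest k with (r³s)ᵏ = e), so (r³s)⁻¹ = (r³s)¹ = r³s.
Check: (r³s) · (r³s) → (r³s) · r³ = s;   s · s = e, giving e as required.

Answer: r³s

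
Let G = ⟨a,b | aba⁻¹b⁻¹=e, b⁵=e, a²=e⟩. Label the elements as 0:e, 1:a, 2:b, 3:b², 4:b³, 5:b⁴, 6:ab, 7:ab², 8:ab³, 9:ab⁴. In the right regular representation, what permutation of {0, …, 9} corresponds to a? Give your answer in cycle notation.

(0 1)(2 6)(3 7)(4 8)(5 9)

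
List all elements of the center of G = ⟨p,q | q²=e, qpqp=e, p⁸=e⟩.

An element z ∈ Z(G) iff z commutes with every generator.
For example p⁴ is central: (p⁴)·p = p⁵ = p·(p⁴); (p⁴)·q = p⁴q = q·(p⁴).
Whereas p ∉ Z(G) since p·q = pq ≠ p⁷q = q·p.
Checking each of the 16 elements this way gives Z(G) = {e, p⁴}, of order 2.

Answer: {e, p⁴}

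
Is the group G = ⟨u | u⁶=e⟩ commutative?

G has a single generator, so G is cyclic and hence abelian.

Answer: Yes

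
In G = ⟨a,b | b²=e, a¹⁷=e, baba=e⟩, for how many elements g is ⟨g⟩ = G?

⟨g⟩ = G would require ord(g) = |G| = 34, but the maximum element order in G is 17 < 34. So G is not cyclic and no single element generates it: the count is 0.

Answer: 0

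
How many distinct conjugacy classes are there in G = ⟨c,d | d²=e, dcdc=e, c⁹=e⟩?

The conjugacy classes (representative and size) are:
  [e] (size 1), [c⁸] (size 2), [c⁷] (size 2), [c⁶] (size 2), [c⁵] (size 2), [c⁴d] (size 9).
Class equation: 1 + 2 + 2 + 2 + 2 + 9 = 18 = |G|. So G has 6 conjugacy classes.

Answer: 6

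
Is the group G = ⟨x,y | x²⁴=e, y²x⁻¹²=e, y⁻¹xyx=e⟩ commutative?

x·y = xy but y·x = x¹¹y⁻¹, so x·y ≠ y·x and G is not abelian.

Answer: No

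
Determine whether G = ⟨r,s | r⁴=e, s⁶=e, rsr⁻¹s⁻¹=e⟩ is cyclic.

|G| = 24, but the maximum element order in G is 12 < 24. No single element generates all of G, so G is not cyclic.

Answer: No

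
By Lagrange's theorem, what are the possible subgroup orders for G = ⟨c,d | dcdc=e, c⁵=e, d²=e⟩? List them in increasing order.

|G| = 10 = 2 · 5. By Lagrange's theorem the order of any subgroup divides 10; the divisors of 10 are 1, 2, 5, 10.

Answer: 1, 2, 5, 10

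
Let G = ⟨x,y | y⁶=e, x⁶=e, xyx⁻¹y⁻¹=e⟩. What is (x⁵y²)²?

Compute successive powers of (x⁵y²), reducing at each step:
  (x⁵y²)²: (x⁵y²) · x⁵ = x⁴y²;   (x⁴y²) · y² = x⁴y⁴

Answer: x⁴y⁴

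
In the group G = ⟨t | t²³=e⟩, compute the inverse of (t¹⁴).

The order of (t¹⁴) is 23 (smallest k with (t¹⁴)ᵏ = e), so (t¹⁴)⁻¹ = (t¹⁴)²² = t⁹.
Check: (t¹⁴) · (t⁹) → (t¹⁴) · t⁹ = e, giving e as required.

Answer: t⁹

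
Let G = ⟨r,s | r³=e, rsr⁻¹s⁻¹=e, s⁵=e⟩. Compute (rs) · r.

Compute (rs) · r by multiplying left to right and reducing via the relations at each step:
  (rs) · r = r²s

Answer: r²s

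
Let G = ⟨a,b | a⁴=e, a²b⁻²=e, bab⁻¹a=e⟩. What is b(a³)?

Compute b · (a³) by multiplying left to right and reducing via the relations at each step:
  b · a³ = ab

Answer: ab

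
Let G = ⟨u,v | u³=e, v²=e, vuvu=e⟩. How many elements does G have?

Enumerate words in the generators, reducing via the relations: the distinct elements are
  {e, u, v, uv, u², u²v}.
No further products give new elements, so |G| = 6.

Answer: 6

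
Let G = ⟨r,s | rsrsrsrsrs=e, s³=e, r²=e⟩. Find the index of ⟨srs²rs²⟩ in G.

First find ord(srs²rs²) by computing successive powers:
  (srs²rs²)¹ = srs²rs², (srs²rs²)² = srsrs², (srs²rs²)³ = e.
So |⟨srs²rs²⟩| = ord(srs²rs²) = 3. With |G| = 60, by Lagrange [G : ⟨srs²rs²⟩] = 60/3 = 20.

Answer: 20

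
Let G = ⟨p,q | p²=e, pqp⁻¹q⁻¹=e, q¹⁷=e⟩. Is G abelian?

Each pair of generators commutes: p·q = pq = q·p. Since the generators pairwise commute, every element of G commutes with every other, so G is abelian.

Answer: Yes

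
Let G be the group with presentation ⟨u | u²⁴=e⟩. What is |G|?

G is generated by a single element, so G is cyclic. The relator gives u²⁴ = e and no smaller power is forced to be e, so the 24 powers {e, u, u², u³, u⁴, u⁵, u⁶, u⁷, u⁸, u⁹, u²², u²³, u²¹, u²⁰, u¹², u¹³, u¹¹, u¹⁰, u¹⁴, u¹⁵, u¹⁶, u¹⁷, u¹⁸, u¹⁹} are distinct. Hence |G| = 24.

Answer: 24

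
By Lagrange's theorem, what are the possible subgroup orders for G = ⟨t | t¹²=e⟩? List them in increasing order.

|G| = 12 = 2² · 3. By Lagrange's theorem the order of any subgroup divides 12; the divisors of 12 are 1, 2, 3, 4, 6, 12.

Answer: 1, 2, 3, 4, 6, 12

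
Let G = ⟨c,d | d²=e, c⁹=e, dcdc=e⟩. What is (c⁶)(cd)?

Compute (c⁶) · (cd) by multiplying left to right and reducing via the relations at each step:
  (c⁶) · c = c⁷
  (c⁷) · d = c⁷d

Answer: c⁷d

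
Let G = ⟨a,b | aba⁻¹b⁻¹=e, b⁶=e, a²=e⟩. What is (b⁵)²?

Compute successive powers of (b⁵), reducing at each step:
  (b⁵)²: (b⁵) · b⁵ = b⁴

Answer: b⁴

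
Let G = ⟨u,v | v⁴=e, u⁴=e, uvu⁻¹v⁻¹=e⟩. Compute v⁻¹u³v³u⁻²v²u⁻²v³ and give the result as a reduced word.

Multiply left to right, reducing at each step:
  (v³) · u³ = u³v³
  (u³v³) · v³ = u³v²
  (u³v²) · u⁻² = uv²
  (uv²) · v² = u
  u · u⁻² = u³
  (u³) · v³ = u³v³

Answer: u³v³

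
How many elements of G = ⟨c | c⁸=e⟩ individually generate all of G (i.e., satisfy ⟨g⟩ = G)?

G is cyclic of order 8. An element generates G iff its order is 8, and a cyclic group of order 8 has exactly φ(8) = 4 such elements.

Answer: 4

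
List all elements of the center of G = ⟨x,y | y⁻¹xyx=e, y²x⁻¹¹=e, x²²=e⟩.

An element z ∈ Z(G) iff z commutes with every generator.
For example x¹¹ is central: (x¹¹)·x = x¹² = x·(x¹¹); (x¹¹)·y = y⁻¹ = y·(x¹¹).
Whereas x ∉ Z(G) since x·y = xy ≠ x¹⁰y⁻¹ = y·x.
Checking each of the 44 elements this way gives Z(G) = {e, x¹¹}, of order 2.

Answer: {e, x¹¹}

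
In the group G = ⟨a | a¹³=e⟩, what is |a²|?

Compute successive powers until reaching e:
  (a²)¹ = a², (a²)² = a⁴, (a²)³ = a⁶, (a²)⁴ = a⁸, (a²)⁵ = a¹⁰, (a²)⁶ = a¹², (a²)⁷ = a, (a²)⁸ = a³, (a²)⁹ = a⁵, (a²)¹⁰ = a⁷, (a²)¹¹ = a⁹, (a²)¹² = a¹¹, (a²)¹³ = e.
The smallest positive k with (a²)ᵏ = e is 13.

Answer: 13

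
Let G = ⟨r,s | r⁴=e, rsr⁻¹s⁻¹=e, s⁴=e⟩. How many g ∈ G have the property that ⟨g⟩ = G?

⟨g⟩ = G would require ord(g) = |G| = 16, but the maximum element order in G is 4 < 16. So G is not cyclic and no single element generates it: the count is 0.

Answer: 0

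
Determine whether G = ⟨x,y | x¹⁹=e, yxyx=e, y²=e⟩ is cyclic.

Every cyclic group is abelian. But x·y = xy while y·x = x¹⁸y, so x·y ≠ y·x and G is not abelian. Hence G is not cyclic.

Answer: No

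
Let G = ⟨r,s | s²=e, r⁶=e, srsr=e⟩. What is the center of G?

An element z ∈ Z(G) iff z commutes with every generator.
For example r³ is central: (r³)·r = r⁴ = r·(r³); (r³)·s = r³s = s·(r³).
Whereas r ∉ Z(G) since r·s = rs ≠ r⁵s = s·r.
Checking each of the 12 elements this way gives Z(G) = {e, r³}, of order 2.

Answer: {e, r³}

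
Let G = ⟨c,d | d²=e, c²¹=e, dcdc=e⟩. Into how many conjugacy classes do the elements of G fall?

The conjugacy classes (representative and size) are:
  [e] (size 1), [c²⁰] (size 2), [c²] (size 2), [c³] (size 2), [c¹⁷] (size 2), [c⁵] (size 2), [c⁶] (size 2), [c⁷] (size 2), [c⁸] (size 2), [c⁹] (size 2), [c¹⁰] (size 2), [d] (size 21).
Class equation: 1 + 2 + 2 + 2 + 2 + 2 + 2 + 2 + 2 + 2 + 2 + 21 = 42 = |G|. So G has 12 conjugacy classes.

Answer: 12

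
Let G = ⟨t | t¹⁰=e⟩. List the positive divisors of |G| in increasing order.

|G| = 10 = 2 · 5. By Lagrange's theorem the order of any subgroup divides 10; the divisors of 10 are 1, 2, 5, 10.

Answer: 1, 2, 5, 10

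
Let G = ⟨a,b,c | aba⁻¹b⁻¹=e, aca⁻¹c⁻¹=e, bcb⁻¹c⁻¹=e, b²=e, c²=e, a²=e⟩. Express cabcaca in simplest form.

Multiply left to right, reducing at each step:
  c · a = ac
  (ac) · b = abc
  (abc) · c = ab
  (ab) · a = b
  b · c = bc
  (bc) · a = abc

Answer: abc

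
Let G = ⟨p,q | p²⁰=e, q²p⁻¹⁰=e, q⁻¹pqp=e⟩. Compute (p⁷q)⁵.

Compute successive powers of (p⁷q), reducing at each step:
  (p⁷q)²: (p⁷q) · p⁷ = q;   q · q = p¹⁰
  (p⁷q)³: (p¹⁰) · p⁷ = p¹⁷;   (p¹⁷) · q = p⁷q⁻¹
  (p⁷q)⁴: (p⁷q⁻¹) · p⁷ = q⁻¹;   (q⁻¹) · q = e
  (p⁷q)⁵: e · p⁷ = p⁷;   (p⁷) · q = p⁷q

Answer: p⁷q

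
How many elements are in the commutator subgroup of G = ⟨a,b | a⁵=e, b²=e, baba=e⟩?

G' = [G, G] is generated by all commutators. The generator-pair commutators are: [a, b] = a².
The subgroup they normally generate is {e, a, a², a³, a⁴}, of order 5.
Check: |G/G'| = 10/5 = 2 is the order of the abelianisation.

Answer: 5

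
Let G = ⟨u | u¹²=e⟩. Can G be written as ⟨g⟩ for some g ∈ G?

|G| = 12. The element u has order 12 (its powers give 12 distinct elements), so ⟨u⟩ = G and G is cyclic.

Answer: Yes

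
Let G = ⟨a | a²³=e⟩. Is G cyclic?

|G| = 23. The element a has order 23 (its powers give 23 distinct elements), so ⟨a⟩ = G and G is cyclic.

Answer: Yes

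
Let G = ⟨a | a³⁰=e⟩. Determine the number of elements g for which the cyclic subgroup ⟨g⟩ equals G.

G is cyclic of order 30. An element generates G iff its order is 30, and a cyclic group of order 30 has exactly φ(30) = 8 such elements.

Answer: 8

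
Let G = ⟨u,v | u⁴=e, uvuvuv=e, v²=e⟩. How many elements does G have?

Enumerate words in the generators, reducing via the relations: the distinct elements are
  {e, u, v, uv, u², u³, vu, uvu, u²v, u³v, vu², vu³, uvu², uvu³, u²vu, u³vu, vu²v, uvu²v, u²vu², u²vu³, u³vu², u³vu³, u²vu²v, u³vu²v}.
No further products give new elements, so |G| = 24.

Answer: 24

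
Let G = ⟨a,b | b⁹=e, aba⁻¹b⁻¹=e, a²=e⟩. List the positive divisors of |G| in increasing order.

|G| = 18 = 2 · 3². By Lagrange's theorem the order of any subgroup divides 18; the divisors of 18 are 1, 2, 3, 6, 9, 18.

Answer: 1, 2, 3, 6, 9, 18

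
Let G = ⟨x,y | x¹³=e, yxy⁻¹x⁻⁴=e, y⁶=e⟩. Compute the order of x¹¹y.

Compute successive powers until reaching e:
  (x¹¹y)¹ = x¹¹y, (x¹¹y)² = x³y², (x¹¹y)³ = x¹⁰y³, (x¹¹y)⁴ = x¹²y⁴, (x¹¹y)⁵ = x⁷y⁵, (x¹¹y)⁶ = e.
The smallest positive k with (x¹¹y)ᵏ = e is 6.

Answer: 6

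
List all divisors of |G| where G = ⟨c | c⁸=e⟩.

|G| = 8 = 2³. By Lagrange's theorem the order of any subgroup divides 8; the divisors of 8 are 1, 2, 4, 8.

Answer: 1, 2, 4, 8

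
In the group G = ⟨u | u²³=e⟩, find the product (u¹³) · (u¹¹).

Compute (u¹³) · (u¹¹) by multiplying left to right and reducing via the relations at each step:
  (u¹³) · u¹¹ = u

Answer: u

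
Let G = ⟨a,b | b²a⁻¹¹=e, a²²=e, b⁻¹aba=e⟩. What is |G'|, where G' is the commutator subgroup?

G' = [G, G] is generated by all commutators. The generator-pair commutators are: [a, b] = a².
The subgroup they normally generate is {e, a², a⁴, a⁶, a⁸, a¹⁰, a¹², a¹⁴, a¹⁶, a¹⁸, a²⁰}, of order 11.
Check: |G/G'| = 44/11 = 4 is the order of the abelianisation.

Answer: 11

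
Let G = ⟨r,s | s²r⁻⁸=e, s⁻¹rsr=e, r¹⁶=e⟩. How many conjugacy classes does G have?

The conjugacy classes (representative and size) are:
  [e] (size 1), [r] (size 2), [r¹⁴] (size 2), [r³] (size 2), [r¹²] (size 2), [r⁵] (size 2), [r¹⁰] (size 2), [r⁷] (size 2), [r⁸] (size 1), [r⁶s] (size 8), [r³s⁻¹] (size 8).
Class equation: 1 + 2 + 2 + 2 + 2 + 2 + 2 + 2 + 1 + 8 + 8 = 32 = |G|. So G has 11 conjugacy classes.

Answer: 11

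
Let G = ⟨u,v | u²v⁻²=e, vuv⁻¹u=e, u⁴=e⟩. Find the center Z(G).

An element z ∈ Z(G) iff z commutes with every generator.
For example u² is central: (u²)·u = u³ = u·(u²); (u²)·v = v⁻¹ = v·(u²).
Whereas u ∉ Z(G) since u·v = uv ≠ uv⁻¹ = v·u.
Checking each of the 8 elements this way gives Z(G) = {e, u²}, of order 2.

Answer: {e, u²}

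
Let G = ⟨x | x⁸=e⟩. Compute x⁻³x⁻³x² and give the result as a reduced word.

Multiply left to right, reducing at each step:
  (x⁵) · x⁻³ = x²
  (x²) · x² = x⁴

Answer: x⁴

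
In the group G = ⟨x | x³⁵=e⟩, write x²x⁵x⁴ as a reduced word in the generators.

Multiply left to right, reducing at each step:
  (x²) · x⁵ = x⁷
  (x⁷) · x⁴ = x¹¹

Answer: x¹¹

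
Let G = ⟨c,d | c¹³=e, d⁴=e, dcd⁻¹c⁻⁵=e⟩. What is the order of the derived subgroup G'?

G' = [G, G] is generated by all commutators. The generator-pair commutators are: [c, d] = c⁹.
The subgroup they normally generate is {e, c, c², c³, c⁴, c⁵, c⁶, c⁷, c⁸, c⁹, c¹⁰, c¹¹, c¹²}, of order 13.
Check: |G/G'| = 52/13 = 4 is the order of the abelianisation.

Answer: 13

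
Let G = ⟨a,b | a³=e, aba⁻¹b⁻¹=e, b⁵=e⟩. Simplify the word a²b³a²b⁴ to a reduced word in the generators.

Multiply left to right, reducing at each step:
  (a²) · b³ = a²b³
  (a²b³) · a² = ab³
  (ab³) · b⁴ = ab²

Answer: ab²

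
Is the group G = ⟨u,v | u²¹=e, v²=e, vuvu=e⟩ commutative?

u·v = uv but v·u = u²⁰v, so u·v ≠ v·u and G is not abelian.

Answer: No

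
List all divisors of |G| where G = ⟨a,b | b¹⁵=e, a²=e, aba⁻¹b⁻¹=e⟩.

|G| = 30 = 2 · 3 · 5. By Lagrange's theorem the order of any subgroup divides 30; the divisors of 30 are 1, 2, 3, 5, 6, 10, 15, 30.

Answer: 1, 2, 3, 5, 6, 10, 15, 30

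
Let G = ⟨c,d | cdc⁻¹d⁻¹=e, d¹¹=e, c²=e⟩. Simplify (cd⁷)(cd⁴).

Compute (cd⁷) · (cd⁴) by multiplying left to right and reducing via the relations at each step:
  (cd⁷) · c = d⁷
  (d⁷) · d⁴ = e

Answer: e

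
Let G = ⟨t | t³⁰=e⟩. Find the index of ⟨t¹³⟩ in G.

First find ord(t¹³) by computing successive powers:
  (t¹³)¹ = t¹³, (t¹³)² = t²⁶, (t¹³)³ = t⁹, (t¹³)⁴ = t²², (t¹³)⁵ = t⁵, (t¹³)⁶ = t¹⁸, (t¹³)⁷ = t, (t¹³)⁸ = t¹⁴, (t¹³)⁹ = t²⁷, (t¹³)¹⁰ = t¹⁰, (t¹³)¹¹ = t²³, (t¹³)¹² = t⁶, (t¹³)¹³ = t¹⁹, (t¹³)¹⁴ = t², (t¹³)¹⁵ = t¹⁵, (t¹³)¹⁶ = t²⁸, (t¹³)¹⁷ = t¹¹, (t¹³)¹⁸ = t²⁴, (t¹³)¹⁹ = t⁷, (t¹³)²⁰ = t²⁰, (t¹³)²¹ = t³, (t¹³)²² = t¹⁶, (t¹³)²³ = t²⁹, (t¹³)²⁴ = t¹², (t¹³)²⁵ = t²⁵, (t¹³)²⁶ = t⁸, (t¹³)²⁷ = t²¹, (t¹³)²⁸ = t⁴, (t¹³)²⁹ = t¹⁷, (t¹³)³⁰ = e.
So |⟨t¹³⟩| = ord(t¹³) = 30. With |G| = 30, by Lagrange [G : ⟨t¹³⟩] = 30/30 = 1.

Answer: 1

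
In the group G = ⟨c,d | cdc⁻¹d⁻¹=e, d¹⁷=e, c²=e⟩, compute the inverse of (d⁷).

The order of (d⁷) is 17 (smallest k with (d⁷)ᵏ = e), so (d⁷)⁻¹ = (d⁷)¹⁶ = d¹⁰.
Check: (d⁷) · (d¹⁰) → (d⁷) · d¹⁰ = e, giving e as required.

Answer: d¹⁰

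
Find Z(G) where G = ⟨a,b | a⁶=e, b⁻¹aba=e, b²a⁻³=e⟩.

An element z ∈ Z(G) iff z commutes with every generator.
For example a³ is central: (a³)·a = a⁴ = a·(a³); (a³)·b = b⁻¹ = b·(a³).
Whereas a ∉ Z(G) since a·b = ab ≠ a²b⁻¹ = b·a.
Checking each of the 12 elements this way gives Z(G) = {e, a³}, of order 2.

Answer: {e, a³}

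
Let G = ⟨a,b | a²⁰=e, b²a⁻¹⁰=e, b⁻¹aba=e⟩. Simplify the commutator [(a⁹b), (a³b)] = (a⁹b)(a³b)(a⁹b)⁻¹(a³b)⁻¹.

[(a⁹b), (a³b)] = (a⁹b)·(a³b)·(a⁹b)⁻¹·(a³b)⁻¹.
  (a⁹b) · (a³b) = a¹⁶
  (a¹⁶) · (a⁹b⁻¹) = a⁵b⁻¹
  (a⁵b⁻¹) · (a³b⁻¹) = a¹²

Answer: a¹²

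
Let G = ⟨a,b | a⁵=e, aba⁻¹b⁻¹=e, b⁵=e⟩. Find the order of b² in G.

Compute successive powers until reaching e:
  (b²)¹ = b², (b²)² = b⁴, (b²)³ = b, (b²)⁴ = b³, (b²)⁵ = e.
The smallest positive k with (b²)ᵏ = e is 5.

Answer: 5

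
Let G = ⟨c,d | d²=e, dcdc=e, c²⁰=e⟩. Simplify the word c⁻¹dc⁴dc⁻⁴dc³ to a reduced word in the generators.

Multiply left to right, reducing at each step:
  (c¹⁹) · d = c¹⁹d
  (c¹⁹d) · c⁴ = c¹⁵d
  (c¹⁵d) · d = c¹⁵
  (c¹⁵) · c⁻⁴ = c¹¹
  (c¹¹) · d = c¹¹d
  (c¹¹d) · c³ = c⁸d

Answer: c⁸d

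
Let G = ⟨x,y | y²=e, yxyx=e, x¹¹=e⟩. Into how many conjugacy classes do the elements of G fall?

The conjugacy classes (representative and size) are:
  [e] (size 1), [x¹⁰] (size 2), [x²] (size 2), [x³] (size 2), [x⁷] (size 2), [x⁶] (size 2), [x²y] (size 11).
Class equation: 1 + 2 + 2 + 2 + 2 + 2 + 11 = 22 = |G|. So G has 7 conjugacy classes.

Answer: 7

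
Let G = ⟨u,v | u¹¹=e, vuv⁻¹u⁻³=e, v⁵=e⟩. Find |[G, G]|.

G' = [G, G] is generated by all commutators. The generator-pair commutators are: [u, v] = u⁹.
The subgroup they normally generate is {e, u, u², u³, u⁴, u⁵, u⁶, u⁷, u⁸, u⁹, u¹⁰}, of order 11.
Check: |G/G'| = 55/11 = 5 is the order of the abelianisation.

Answer: 11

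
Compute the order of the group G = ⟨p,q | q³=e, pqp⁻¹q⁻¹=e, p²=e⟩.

Enumerate words in the generators, reducing via the relations: the distinct elements are
  {e, p, q, pq, q², pq²}.
No further products give new elements, so |G| = 6.

Answer: 6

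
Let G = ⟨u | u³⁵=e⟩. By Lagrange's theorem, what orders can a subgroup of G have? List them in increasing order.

|G| = 35 = 5 · 7. By Lagrange's theorem the order of any subgroup divides 35; the divisors of 35 are 1, 5, 7, 35.

Answer: 1, 5, 7, 35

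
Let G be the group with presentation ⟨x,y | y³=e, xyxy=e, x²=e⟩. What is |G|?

Enumerate words in the generators, reducing via the relations: the distinct elements are
  {e, x, y, xy, y², xy²}.
No further products give new elements, so |G| = 6.

Answer: 6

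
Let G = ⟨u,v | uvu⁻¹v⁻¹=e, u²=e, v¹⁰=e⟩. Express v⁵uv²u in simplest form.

Multiply left to right, reducing at each step:
  (v⁵) · u = uv⁵
  (uv⁵) · v² = uv⁷
  (uv⁷) · u = v⁷

Answer: v⁷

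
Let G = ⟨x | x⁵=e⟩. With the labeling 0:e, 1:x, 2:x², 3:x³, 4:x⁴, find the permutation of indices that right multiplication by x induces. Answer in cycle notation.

(0 1 2 3 4)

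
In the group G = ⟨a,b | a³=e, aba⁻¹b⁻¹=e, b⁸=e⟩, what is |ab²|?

Compute successive powers until reaching e:
  (ab²)¹ = ab², (ab²)² = a²b⁴, (ab²)³ = b⁶, (ab²)⁴ = a, (ab²)⁵ = a²b², (ab²)⁶ = b⁴, (ab²)⁷ = ab⁶, (ab²)⁸ = a², (ab²)⁹ = b², (ab²)¹⁰ = ab⁴, (ab²)¹¹ = a²b⁶, (ab²)¹² = e.
The smallest positive k with (ab²)ᵏ = e is 12.

Answer: 12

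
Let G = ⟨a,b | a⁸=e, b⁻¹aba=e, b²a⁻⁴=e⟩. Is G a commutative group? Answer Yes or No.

a·b = ab but b·a = a³b⁻¹, so a·b ≠ b·a and G is not abelian.

Answer: No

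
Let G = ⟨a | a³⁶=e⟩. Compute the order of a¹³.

Compute successive powers until reaching e:
  (a¹³)¹ = a¹³, (a¹³)² = a²⁶, (a¹³)³ = a³, (a¹³)⁴ = a¹⁶, (a¹³)⁵ = a²⁹, (a¹³)⁶ = a⁶, (a¹³)⁷ = a¹⁹, (a¹³)⁸ = a³², (a¹³)⁹ = a⁹, (a¹³)¹⁰ = a²², (a¹³)¹¹ = a³⁵, (a¹³)¹² = a¹², (a¹³)¹³ = a²⁵, (a¹³)¹⁴ = a², (a¹³)¹⁵ = a¹⁵, (a¹³)¹⁶ = a²⁸, (a¹³)¹⁷ = a⁵, (a¹³)¹⁸ = a¹⁸, (a¹³)¹⁹ = a³¹, (a¹³)²⁰ = a⁸, (a¹³)²¹ = a²¹, (a¹³)²² = a³⁴, (a¹³)²³ = a¹¹, (a¹³)²⁴ = a²⁴, (a¹³)²⁵ = a, (a¹³)²⁶ = a¹⁴, (a¹³)²⁷ = a²⁷, (a¹³)²⁸ = a⁴, (a¹³)²⁹ = a¹⁷, (a¹³)³⁰ = a³⁰, (a¹³)³¹ = a⁷, (a¹³)³² = a²⁰, (a¹³)³³ = a³³, (a¹³)³⁴ = a¹⁰, (a¹³)³⁵ = a²³, (a¹³)³⁶ = e.
The smallest positive k with (a¹³)ᵏ = e is 36.

Answer: 36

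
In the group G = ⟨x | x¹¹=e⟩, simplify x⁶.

Compute successive powers of x, reducing at each step:
  x²: x · x = x²
  x³: (x²) · x = x³
  x⁴: (x³) · x = x⁴
  x⁵: (x⁴) · x = x⁵
  x⁶: (x⁵) · x = x⁶

Answer: x⁶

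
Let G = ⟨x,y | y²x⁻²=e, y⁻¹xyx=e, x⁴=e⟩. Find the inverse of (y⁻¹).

The order of (y⁻¹) is 4 (smallest k with (y⁻¹)ᵏ = e), so (y⁻¹)⁻¹ = (y⁻¹)³ = y.
Check: (y⁻¹) · y → (y⁻¹) · y = e, giving e as required.

Answer: y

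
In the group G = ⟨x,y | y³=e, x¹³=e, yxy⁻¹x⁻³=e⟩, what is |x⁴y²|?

Compute successive powers until reaching e:
  (x⁴y²)¹ = x⁴y², (x⁴y²)² = xy, (x⁴y²)³ = e.
The smallest positive k with (x⁴y²)ᵏ = e is 3.

Answer: 3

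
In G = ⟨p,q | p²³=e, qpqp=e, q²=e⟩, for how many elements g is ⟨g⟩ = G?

⟨g⟩ = G would require ord(g) = |G| = 46, but the maximum element order in G is 23 < 46. So G is not cyclic and no single element generates it: the count is 0.

Answer: 0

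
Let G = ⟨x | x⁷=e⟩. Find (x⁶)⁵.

Compute successive powers of (x⁶), reducing at each step:
  (x⁶)²: (x⁶) · x⁶ = x⁵
  (x⁶)³: (x⁵) · x⁶ = x⁴
  (x⁶)⁴: (x⁴) · x⁶ = x³
  (x⁶)⁵: (x³) · x⁶ = x²

Answer: x²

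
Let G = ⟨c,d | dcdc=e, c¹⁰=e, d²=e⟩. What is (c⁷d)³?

Compute successive powers of (c⁷d), reducing at each step:
  (c⁷d)²: (c⁷d) · c⁷ = d;   d · d = e
  (c⁷d)³: e · c⁷ = c⁷;   (c⁷) · d = c⁷d

Answer: c⁷d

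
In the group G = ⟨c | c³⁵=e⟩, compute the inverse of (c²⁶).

The order of (c²⁶) is 35 (smallest k with (c²⁶)ᵏ = e), so (c²⁶)⁻¹ = (c²⁶)³⁴ = c⁹.
Check: (c²⁶) · (c⁹) → (c²⁶) · c⁹ = e, giving e as required.

Answer: c⁹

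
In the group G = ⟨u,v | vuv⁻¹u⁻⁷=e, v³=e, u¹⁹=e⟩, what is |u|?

Compute successive powers until reaching e:
  u¹ = u, u² = u², u³ = u³, u⁴ = u⁴, u⁵ = u⁵, u⁶ = u⁶, u⁷ = u⁷, u⁸ = u⁸, u⁹ = u⁹, u¹⁰ = u¹⁰, u¹¹ = u¹¹, u¹² = u¹², u¹³ = u¹³, u¹⁴ = u¹⁴, u¹⁵ = u¹⁵, u¹⁶ = u¹⁶, u¹⁷ = u¹⁷, u¹⁸ = u¹⁸, u¹⁹ = e.
The smallest positive k with uᵏ = e is 19.

Answer: 19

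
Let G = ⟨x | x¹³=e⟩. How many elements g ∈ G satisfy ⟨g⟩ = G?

G is cyclic of order 13. An element generates G iff its order is 13, and a cyclic group of order 13 has exactly φ(13) = 12 such elements.

Answer: 12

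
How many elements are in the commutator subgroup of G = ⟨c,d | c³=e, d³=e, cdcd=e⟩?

G' = [G, G] is generated by all commutators. The generator-pair commutators are: [c, d] = cd²c.
The subgroup they normally generate is {e, cd, c²d², cd²c}, of order 4.
Check: |G/G'| = 12/4 = 3 is the order of the abelianisation.

Answer: 4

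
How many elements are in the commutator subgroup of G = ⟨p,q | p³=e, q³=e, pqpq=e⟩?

G' = [G, G] is generated by all commutators. The generator-pair commutators are: [p, q] = pq²p.
The subgroup they normally generate is {e, pq, p²q², pq²p}, of order 4.
Check: |G/G'| = 12/4 = 3 is the order of the abelianisation.

Answer: 4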